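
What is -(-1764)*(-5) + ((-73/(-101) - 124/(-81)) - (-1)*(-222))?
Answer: -73954165/8181 ≈ -9039.8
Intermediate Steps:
-(-1764)*(-5) + ((-73/(-101) - 124/(-81)) - (-1)*(-222)) = -98*90 + ((-73*(-1/101) - 124*(-1/81)) - 1*222) = -8820 + ((73/101 + 124/81) - 222) = -8820 + (18437/8181 - 222) = -8820 - 1797745/8181 = -73954165/8181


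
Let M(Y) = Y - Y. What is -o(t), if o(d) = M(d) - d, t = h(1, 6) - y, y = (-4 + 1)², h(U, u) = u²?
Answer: 27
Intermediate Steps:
M(Y) = 0
y = 9 (y = (-3)² = 9)
t = 27 (t = 6² - 1*9 = 36 - 9 = 27)
o(d) = -d (o(d) = 0 - d = -d)
-o(t) = -(-1)*27 = -1*(-27) = 27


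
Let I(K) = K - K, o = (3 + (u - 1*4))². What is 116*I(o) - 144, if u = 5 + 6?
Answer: -144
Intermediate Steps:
u = 11
o = 100 (o = (3 + (11 - 1*4))² = (3 + (11 - 4))² = (3 + 7)² = 10² = 100)
I(K) = 0
116*I(o) - 144 = 116*0 - 144 = 0 - 144 = -144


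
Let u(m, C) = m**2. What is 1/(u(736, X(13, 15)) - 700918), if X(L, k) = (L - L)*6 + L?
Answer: -1/159222 ≈ -6.2805e-6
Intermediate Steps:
X(L, k) = L (X(L, k) = 0*6 + L = 0 + L = L)
1/(u(736, X(13, 15)) - 700918) = 1/(736**2 - 700918) = 1/(541696 - 700918) = 1/(-159222) = -1/159222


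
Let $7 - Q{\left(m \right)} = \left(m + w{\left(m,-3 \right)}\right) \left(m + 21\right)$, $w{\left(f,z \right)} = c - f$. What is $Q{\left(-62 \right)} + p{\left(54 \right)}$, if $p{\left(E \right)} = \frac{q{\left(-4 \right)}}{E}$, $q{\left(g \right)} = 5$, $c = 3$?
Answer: $\frac{7025}{54} \approx 130.09$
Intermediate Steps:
$p{\left(E \right)} = \frac{5}{E}$
$w{\left(f,z \right)} = 3 - f$
$Q{\left(m \right)} = -56 - 3 m$ ($Q{\left(m \right)} = 7 - \left(m - \left(-3 + m\right)\right) \left(m + 21\right) = 7 - 3 \left(21 + m\right) = 7 - \left(63 + 3 m\right) = -56 - 3 m$)
$Q{\left(-62 \right)} + p{\left(54 \right)} = \left(-56 - -186\right) + \frac{5}{54} = \left(-56 + 186\right) + 5 \cdot \frac{1}{54} = 130 + \frac{5}{54} = \frac{7025}{54}$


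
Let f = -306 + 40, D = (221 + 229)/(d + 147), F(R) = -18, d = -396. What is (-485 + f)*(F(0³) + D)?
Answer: 1234644/83 ≈ 14875.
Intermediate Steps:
D = -150/83 (D = (221 + 229)/(-396 + 147) = 450/(-249) = 450*(-1/249) = -150/83 ≈ -1.8072)
f = -266
(-485 + f)*(F(0³) + D) = (-485 - 266)*(-18 - 150/83) = -751*(-1644/83) = 1234644/83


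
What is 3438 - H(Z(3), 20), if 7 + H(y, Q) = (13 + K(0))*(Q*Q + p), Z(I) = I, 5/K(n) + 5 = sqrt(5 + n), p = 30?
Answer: -3215/2 + 215*sqrt(5)/2 ≈ -1367.1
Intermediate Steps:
K(n) = 5/(-5 + sqrt(5 + n))
H(y, Q) = -7 + (13 + 5/(-5 + sqrt(5)))*(30 + Q**2) (H(y, Q) = -7 + (13 + 5/(-5 + sqrt(5 + 0)))*(Q*Q + 30) = -7 + (13 + 5/(-5 + sqrt(5)))*(Q**2 + 30) = -7 + (13 + 5/(-5 + sqrt(5)))*(30 + Q**2))
3438 - H(Z(3), 20) = 3438 - (691/2 - 15*sqrt(5)/2 + (47/4)*20**2 - 1/4*sqrt(5)*20**2) = 3438 - (691/2 - 15*sqrt(5)/2 + (47/4)*400 - 1/4*sqrt(5)*400) = 3438 - (691/2 - 15*sqrt(5)/2 + 4700 - 100*sqrt(5)) = 3438 - (10091/2 - 215*sqrt(5)/2) = 3438 + (-10091/2 + 215*sqrt(5)/2) = -3215/2 + 215*sqrt(5)/2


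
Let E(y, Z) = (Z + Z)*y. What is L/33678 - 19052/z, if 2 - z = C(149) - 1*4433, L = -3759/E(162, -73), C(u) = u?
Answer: -2529315609973/569003685336 ≈ -4.4452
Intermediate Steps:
E(y, Z) = 2*Z*y (E(y, Z) = (2*Z)*y = 2*Z*y)
L = 1253/7884 (L = -3759/(2*(-73)*162) = -3759/(-23652) = -3759*(-1/23652) = 1253/7884 ≈ 0.15893)
z = 4286 (z = 2 - (149 - 1*4433) = 2 - (149 - 4433) = 2 - 1*(-4284) = 2 + 4284 = 4286)
L/33678 - 19052/z = (1253/7884)/33678 - 19052/4286 = (1253/7884)*(1/33678) - 19052*1/4286 = 1253/265517352 - 9526/2143 = -2529315609973/569003685336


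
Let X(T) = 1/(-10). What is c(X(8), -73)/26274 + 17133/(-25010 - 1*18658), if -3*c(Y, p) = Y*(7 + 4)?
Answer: -93778423/239027715 ≈ -0.39233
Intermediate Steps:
X(T) = -⅒
c(Y, p) = -11*Y/3 (c(Y, p) = -Y*(7 + 4)/3 = -Y*11/3 = -11*Y/3)
c(X(8), -73)/26274 + 17133/(-25010 - 1*18658) = -11/3*(-⅒)/26274 + 17133/(-25010 - 1*18658) = (11/30)*(1/26274) + 17133/(-25010 - 18658) = 11/788220 + 17133/(-43668) = 11/788220 + 17133*(-1/43668) = 11/788220 - 5711/14556 = -93778423/239027715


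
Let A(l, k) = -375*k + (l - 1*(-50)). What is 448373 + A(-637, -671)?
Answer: 699411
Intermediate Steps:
A(l, k) = 50 + l - 375*k (A(l, k) = -375*k + (l + 50) = -375*k + (50 + l) = 50 + l - 375*k)
448373 + A(-637, -671) = 448373 + (50 - 637 - 375*(-671)) = 448373 + (50 - 637 + 251625) = 448373 + 251038 = 699411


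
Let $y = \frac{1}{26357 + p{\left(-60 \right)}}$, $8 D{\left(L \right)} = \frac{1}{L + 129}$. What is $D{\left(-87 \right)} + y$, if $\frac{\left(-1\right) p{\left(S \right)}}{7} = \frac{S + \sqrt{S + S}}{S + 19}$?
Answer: $\frac{1181749842361}{392067907717584} - \frac{574 i \sqrt{30}}{1166868772969} \approx 0.0030141 - 2.6943 \cdot 10^{-9} i$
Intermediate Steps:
$p{\left(S \right)} = - \frac{7 \left(S + \sqrt{2} \sqrt{S}\right)}{19 + S}$ ($p{\left(S \right)} = - 7 \frac{S + \sqrt{S + S}}{S + 19} = - 7 \frac{S + \sqrt{2 S}}{19 + S} = - 7 \frac{S + \sqrt{2} \sqrt{S}}{19 + S} = - \frac{7 \left(S + \sqrt{2} \sqrt{S}\right)}{19 + S}$)
$D{\left(L \right)} = \frac{1}{8 \left(129 + L\right)}$ ($D{\left(L \right)} = \frac{1}{8 \left(L + 129\right)} = \frac{1}{8 \left(129 + L\right)}$)
$y = \frac{1}{\frac{1080217}{41} + \frac{14 i \sqrt{30}}{41}}$ ($y = \frac{1}{26357 + \frac{7 \left(\left(-1\right) \left(-60\right) - \sqrt{2} \sqrt{-60}\right)}{19 - 60}} = \frac{1}{26357 + \frac{7 \left(60 - \sqrt{2} \cdot 2 i \sqrt{15}\right)}{-41}} = \frac{1}{26357 + 7 \left(- \frac{1}{41}\right) \left(60 - 2 i \sqrt{30}\right)} = \frac{1}{26357 - \left(\frac{420}{41} - \frac{14 i \sqrt{30}}{41}\right)} = \frac{1}{\frac{1080217}{41} + \frac{14 i \sqrt{30}}{41}} \approx 3.7955 \cdot 10^{-5} - 2.7 \cdot 10^{-9} i$)
$D{\left(-87 \right)} + y = \frac{1}{8 \left(129 - 87\right)} + \left(\frac{44288897}{1166868772969} - \frac{574 i \sqrt{30}}{1166868772969}\right) = \frac{1}{8 \cdot 42} + \left(\frac{44288897}{1166868772969} - \frac{574 i \sqrt{30}}{1166868772969}\right) = \frac{1}{8} \cdot \frac{1}{42} + \left(\frac{44288897}{1166868772969} - \frac{574 i \sqrt{30}}{1166868772969}\right) = \frac{1}{336} + \left(\frac{44288897}{1166868772969} - \frac{574 i \sqrt{30}}{1166868772969}\right) = \frac{1181749842361}{392067907717584} - \frac{574 i \sqrt{30}}{1166868772969}$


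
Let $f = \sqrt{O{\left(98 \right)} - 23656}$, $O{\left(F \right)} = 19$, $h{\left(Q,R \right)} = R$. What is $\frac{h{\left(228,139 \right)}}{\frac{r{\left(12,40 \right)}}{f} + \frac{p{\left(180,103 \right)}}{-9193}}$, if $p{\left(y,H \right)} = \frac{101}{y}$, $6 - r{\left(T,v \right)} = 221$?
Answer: $- \frac{183036220601940}{42190550918643679} - \frac{27276681704742000 i \sqrt{23637}}{42190550918643679} \approx -0.0043383 - 99.397 i$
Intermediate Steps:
$r{\left(T,v \right)} = -215$ ($r{\left(T,v \right)} = 6 - 221 = -215$)
$f = i \sqrt{23637}$ ($f = \sqrt{19 - 23656} = \sqrt{-23637} = i \sqrt{23637} \approx 153.74 i$)
$\frac{h{\left(228,139 \right)}}{\frac{r{\left(12,40 \right)}}{f} + \frac{p{\left(180,103 \right)}}{-9193}} = \frac{139}{- \frac{215}{i \sqrt{23637}} + \frac{101 \cdot \frac{1}{180}}{-9193}} = \frac{139}{- 215 \left(- \frac{i \sqrt{23637}}{23637}\right) + 101 \cdot \frac{1}{180} \left(- \frac{1}{9193}\right)} = \frac{139}{\frac{215 i \sqrt{23637}}{23637} + \frac{101}{180} \left(- \frac{1}{9193}\right)} = \frac{139}{\frac{215 i \sqrt{23637}}{23637} - \frac{101}{1654740}} = \frac{139}{- \frac{101}{1654740} + \frac{215 i \sqrt{23637}}{23637}}$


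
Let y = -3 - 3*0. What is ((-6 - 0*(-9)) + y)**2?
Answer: 81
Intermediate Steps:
y = -3 (y = -3 + 0 = -3)
((-6 - 0*(-9)) + y)**2 = ((-6 - 0*(-9)) - 3)**2 = ((-6 - 1*0) - 3)**2 = ((-6 + 0) - 3)**2 = (-6 - 3)**2 = (-9)**2 = 81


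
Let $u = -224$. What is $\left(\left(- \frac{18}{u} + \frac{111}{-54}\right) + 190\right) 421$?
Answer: $\frac{79791709}{1008} \approx 79159.0$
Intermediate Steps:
$\left(\left(- \frac{18}{u} + \frac{111}{-54}\right) + 190\right) 421 = \left(\left(- \frac{18}{-224} + \frac{111}{-54}\right) + 190\right) 421 = \left(\left(\left(-18\right) \left(- \frac{1}{224}\right) + 111 \left(- \frac{1}{54}\right)\right) + 190\right) 421 = \left(\left(\frac{9}{112} - \frac{37}{18}\right) + 190\right) 421 = \left(- \frac{1991}{1008} + 190\right) 421 = \frac{189529}{1008} \cdot 421 = \frac{79791709}{1008}$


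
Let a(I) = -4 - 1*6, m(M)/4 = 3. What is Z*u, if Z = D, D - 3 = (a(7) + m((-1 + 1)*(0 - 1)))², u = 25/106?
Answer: 175/106 ≈ 1.6509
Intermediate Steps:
m(M) = 12 (m(M) = 4*3 = 12)
u = 25/106 (u = 25*(1/106) = 25/106 ≈ 0.23585)
a(I) = -10 (a(I) = -4 - 6 = -10)
D = 7 (D = 3 + (-10 + 12)² = 3 + 2² = 3 + 4 = 7)
Z = 7
Z*u = 7*(25/106) = 175/106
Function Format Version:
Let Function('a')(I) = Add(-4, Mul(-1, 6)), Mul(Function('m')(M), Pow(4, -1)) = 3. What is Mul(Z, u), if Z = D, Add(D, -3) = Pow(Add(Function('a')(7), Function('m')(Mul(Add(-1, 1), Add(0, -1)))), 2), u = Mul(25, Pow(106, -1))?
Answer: Rational(175, 106) ≈ 1.6509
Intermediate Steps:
Function('m')(M) = 12 (Function('m')(M) = Mul(4, 3) = 12)
u = Rational(25, 106) (u = Mul(25, Rational(1, 106)) = Rational(25, 106) ≈ 0.23585)
Function('a')(I) = -10 (Function('a')(I) = Add(-4, -6) = -10)
D = 7 (D = Add(3, Pow(Add(-10, 12), 2)) = Add(3, Pow(2, 2)) = Add(3, 4) = 7)
Z = 7
Mul(Z, u) = Mul(7, Rational(25, 106)) = Rational(175, 106)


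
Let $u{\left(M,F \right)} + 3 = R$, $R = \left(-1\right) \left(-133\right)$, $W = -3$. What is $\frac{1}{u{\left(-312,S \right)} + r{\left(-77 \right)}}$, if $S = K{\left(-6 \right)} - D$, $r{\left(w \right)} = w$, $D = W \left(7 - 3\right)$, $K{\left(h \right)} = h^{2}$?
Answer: $\frac{1}{53} \approx 0.018868$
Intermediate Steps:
$D = -12$ ($D = - 3 \left(7 - 3\right) = \left(-3\right) 4 = -12$)
$R = 133$
$S = 48$ ($S = \left(-6\right)^{2} - -12 = 36 + 12 = 48$)
$u{\left(M,F \right)} = 130$ ($u{\left(M,F \right)} = -3 + 133 = 130$)
$\frac{1}{u{\left(-312,S \right)} + r{\left(-77 \right)}} = \frac{1}{130 - 77} = \frac{1}{53}$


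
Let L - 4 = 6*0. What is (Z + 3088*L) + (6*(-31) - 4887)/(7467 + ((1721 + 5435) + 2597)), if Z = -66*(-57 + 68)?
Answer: 66731549/5740 ≈ 11626.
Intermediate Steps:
L = 4 (L = 4 + 6*0 = 4 + 0 = 4)
Z = -726 (Z = -66*11 = -726)
(Z + 3088*L) + (6*(-31) - 4887)/(7467 + ((1721 + 5435) + 2597)) = (-726 + 3088*4) + (6*(-31) - 4887)/(7467 + ((1721 + 5435) + 2597)) = (-726 + 12352) + (-186 - 4887)/(7467 + (7156 + 2597)) = 11626 - 5073/(7467 + 9753) = 11626 - 5073/17220 = 11626 - 5073*1/17220 = 11626 - 1691/5740 = 66731549/5740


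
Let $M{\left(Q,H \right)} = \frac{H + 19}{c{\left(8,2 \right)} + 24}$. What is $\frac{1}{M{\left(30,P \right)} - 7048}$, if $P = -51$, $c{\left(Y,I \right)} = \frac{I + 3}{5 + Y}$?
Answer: $- \frac{317}{2234632} \approx -0.00014186$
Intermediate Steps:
$c{\left(Y,I \right)} = \frac{3 + I}{5 + Y}$
$M{\left(Q,H \right)} = \frac{247}{317} + \frac{13 H}{317}$ ($M{\left(Q,H \right)} = \frac{H + 19}{\frac{3 + 2}{5 + 8} + 24} = \frac{19 + H}{\frac{1}{13} \cdot 5 + 24} = \frac{19 + H}{\frac{5}{13} + 24} = \frac{19 + H}{\frac{317}{13}} = \left(19 + H\right) \frac{13}{317} = \frac{247}{317} + \frac{13 H}{317}$)
$\frac{1}{M{\left(30,P \right)} - 7048} = \frac{1}{\left(\frac{247}{317} + \frac{13}{317} \left(-51\right)\right) - 7048} = \frac{1}{\left(\frac{247}{317} - \frac{663}{317}\right) - 7048} = \frac{1}{- \frac{416}{317} - 7048} = \frac{1}{- \frac{2234632}{317}} = - \frac{317}{2234632}$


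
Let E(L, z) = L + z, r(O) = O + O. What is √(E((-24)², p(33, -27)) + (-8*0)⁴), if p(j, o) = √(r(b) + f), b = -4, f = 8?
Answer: 24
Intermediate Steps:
r(O) = 2*O
p(j, o) = 0 (p(j, o) = √(2*(-4) + 8) = √(-8 + 8) = √0 = 0)
√(E((-24)², p(33, -27)) + (-8*0)⁴) = √(((-24)² + 0) + (-8*0)⁴) = √((576 + 0) + 0⁴) = √(576 + 0) = √576 = 24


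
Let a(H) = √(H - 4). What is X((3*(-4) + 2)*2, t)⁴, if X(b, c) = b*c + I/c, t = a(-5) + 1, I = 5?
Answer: 23283207/4 - 16319394*I ≈ 5.8208e+6 - 1.6319e+7*I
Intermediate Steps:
a(H) = √(-4 + H)
t = 1 + 3*I (t = √(-4 - 5) + 1 = √(-9) + 1 = 3*I + 1 = 1 + 3*I ≈ 1.0 + 3.0*I)
X(b, c) = 5/c + b*c (X(b, c) = b*c + 5/c = 5/c + b*c)
X((3*(-4) + 2)*2, t)⁴ = (5/(1 + 3*I) + ((3*(-4) + 2)*2)*(1 + 3*I))⁴ = (5*((1 - 3*I)/10) + ((-12 + 2)*2)*(1 + 3*I))⁴ = ((1 - 3*I)/2 + (-10*2)*(1 + 3*I))⁴ = ((1 - 3*I)/2 - 20*(1 + 3*I))⁴ = ((1 - 3*I)/2 + (-20 - 60*I))⁴ = (-20 + (1 - 3*I)/2 - 60*I)⁴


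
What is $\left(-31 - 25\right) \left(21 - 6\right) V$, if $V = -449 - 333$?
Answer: $656880$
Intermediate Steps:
$V = -782$ ($V = -449 - 333 = -782$)
$\left(-31 - 25\right) \left(21 - 6\right) V = \left(-31 - 25\right) \left(21 - 6\right) \left(-782\right) = \left(-56\right) 15 \left(-782\right) = \left(-840\right) \left(-782\right) = 656880$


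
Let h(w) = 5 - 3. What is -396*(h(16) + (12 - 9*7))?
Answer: 19404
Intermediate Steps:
h(w) = 2
-396*(h(16) + (12 - 9*7)) = -396*(2 + (12 - 9*7)) = -396*(2 + (12 - 63)) = -396*(2 - 51) = -396*(-49) = 19404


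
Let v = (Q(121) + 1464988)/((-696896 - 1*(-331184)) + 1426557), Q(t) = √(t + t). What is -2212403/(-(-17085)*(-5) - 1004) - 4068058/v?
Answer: -273211424677660093701007/92746520836444979 + 23735684439555*√2/1073094919951 ≈ -2.9458e+6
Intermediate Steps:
Q(t) = √2*√t (Q(t) = √(2*t) = √2*√t)
v = 1464988/1060845 + 11*√2/1060845 (v = (√2*√121 + 1464988)/((-696896 - 1*(-331184)) + 1426557) = (√2*11 + 1464988)/((-696896 + 331184) + 1426557) = (11*√2 + 1464988)/(-365712 + 1426557) = (1464988 + 11*√2)/1060845 = (1464988 + 11*√2)*(1/1060845) = 1464988/1060845 + 11*√2/1060845 ≈ 1.3810)
-2212403/(-(-17085)*(-5) - 1004) - 4068058/v = -2212403/(-(-17085)*(-5) - 1004) - 4068058/(1464988/1060845 + 11*√2/1060845) = -2212403/(-1005*85 - 1004) - 4068058/(1464988/1060845 + 11*√2/1060845) = -2212403/(-85425 - 1004) - 4068058/(1464988/1060845 + 11*√2/1060845) = -2212403/(-86429) - 4068058/(1464988/1060845 + 11*√2/1060845) = -2212403*(-1/86429) - 4068058/(1464988/1060845 + 11*√2/1060845) = 2212403/86429 - 4068058/(1464988/1060845 + 11*√2/1060845)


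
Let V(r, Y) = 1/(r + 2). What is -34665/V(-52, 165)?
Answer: 1733250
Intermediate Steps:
V(r, Y) = 1/(2 + r)
-34665/V(-52, 165) = -34665/(1/(2 - 52)) = -34665/(1/(-50)) = -34665/(-1/50) = -34665*(-50) = 1733250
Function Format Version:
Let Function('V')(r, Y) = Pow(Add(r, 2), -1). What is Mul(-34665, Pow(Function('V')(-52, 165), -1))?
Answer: 1733250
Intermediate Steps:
Function('V')(r, Y) = Pow(Add(2, r), -1)
Mul(-34665, Pow(Function('V')(-52, 165), -1)) = Mul(-34665, Pow(Pow(Add(2, -52), -1), -1)) = Mul(-34665, Pow(Pow(-50, -1), -1)) = Mul(-34665, Pow(Rational(-1, 50), -1)) = Mul(-34665, -50) = 1733250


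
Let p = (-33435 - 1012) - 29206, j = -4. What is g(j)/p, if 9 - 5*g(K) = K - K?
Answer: -9/318265 ≈ -2.8278e-5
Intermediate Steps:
g(K) = 9/5 (g(K) = 9/5 - (K - K)/5 = 9/5 - ⅕*0 = 9/5 + 0 = 9/5)
p = -63653 (p = -34447 - 29206 = -63653)
g(j)/p = (9/5)/(-63653) = (9/5)*(-1/63653) = -9/318265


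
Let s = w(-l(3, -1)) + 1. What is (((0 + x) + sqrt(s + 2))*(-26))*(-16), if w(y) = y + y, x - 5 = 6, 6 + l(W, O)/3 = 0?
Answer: 4576 + 416*sqrt(39) ≈ 7173.9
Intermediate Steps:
l(W, O) = -18 (l(W, O) = -18 + 3*0 = -18 + 0 = -18)
x = 11 (x = 5 + 6 = 11)
w(y) = 2*y
s = 37 (s = 2*(-1*(-18)) + 1 = 2*18 + 1 = 36 + 1 = 37)
(((0 + x) + sqrt(s + 2))*(-26))*(-16) = (((0 + 11) + sqrt(37 + 2))*(-26))*(-16) = ((11 + sqrt(39))*(-26))*(-16) = (-286 - 26*sqrt(39))*(-16) = 4576 + 416*sqrt(39)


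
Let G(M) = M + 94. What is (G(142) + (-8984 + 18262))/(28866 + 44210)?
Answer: 4757/36538 ≈ 0.13019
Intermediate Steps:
G(M) = 94 + M
(G(142) + (-8984 + 18262))/(28866 + 44210) = ((94 + 142) + (-8984 + 18262))/(28866 + 44210) = (236 + 9278)/73076 = 9514*(1/73076) = 4757/36538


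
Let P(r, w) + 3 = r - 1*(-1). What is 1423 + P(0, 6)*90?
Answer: 1243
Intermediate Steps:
P(r, w) = -2 + r (P(r, w) = -3 + (r - 1*(-1)) = -3 + (r + 1) = -3 + (1 + r) = -2 + r)
1423 + P(0, 6)*90 = 1423 + (-2 + 0)*90 = 1423 - 2*90 = 1423 - 180 = 1243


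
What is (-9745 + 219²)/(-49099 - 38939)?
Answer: -19108/44019 ≈ -0.43409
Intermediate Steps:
(-9745 + 219²)/(-49099 - 38939) = (-9745 + 47961)/(-88038) = 38216*(-1/88038) = -19108/44019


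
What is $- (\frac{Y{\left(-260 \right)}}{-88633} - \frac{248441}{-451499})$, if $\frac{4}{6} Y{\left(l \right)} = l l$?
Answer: $\frac{23761927447}{40017710867} \approx 0.59379$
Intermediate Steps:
$Y{\left(l \right)} = \frac{3 l^{2}}{2}$ ($Y{\left(l \right)} = \frac{3 l l}{2} = \frac{3 l^{2}}{2}$)
$- (\frac{Y{\left(-260 \right)}}{-88633} - \frac{248441}{-451499}) = - (\frac{\frac{3}{2} \left(-260\right)^{2}}{-88633} - \frac{248441}{-451499}) = - (\frac{3}{2} \cdot 67600 \left(- \frac{1}{88633}\right) - - \frac{248441}{451499}) = - (101400 \left(- \frac{1}{88633}\right) + \frac{248441}{451499}) = - (- \frac{101400}{88633} + \frac{248441}{451499}) = \left(-1\right) \left(- \frac{23761927447}{40017710867}\right) = \frac{23761927447}{40017710867}$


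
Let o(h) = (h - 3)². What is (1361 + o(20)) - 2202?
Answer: -552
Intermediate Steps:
o(h) = (-3 + h)²
(1361 + o(20)) - 2202 = (1361 + (-3 + 20)²) - 2202 = (1361 + 17²) - 2202 = (1361 + 289) - 2202 = 1650 - 2202 = -552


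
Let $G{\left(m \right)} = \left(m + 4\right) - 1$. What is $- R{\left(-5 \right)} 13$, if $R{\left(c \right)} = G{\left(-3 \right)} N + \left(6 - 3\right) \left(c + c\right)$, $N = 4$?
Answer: $390$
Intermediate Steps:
$G{\left(m \right)} = 3 + m$ ($G{\left(m \right)} = \left(4 + m\right) - 1 = 3 + m$)
$R{\left(c \right)} = 6 c$ ($R{\left(c \right)} = \left(3 - 3\right) 4 + \left(6 - 3\right) \left(c + c\right) = 0 \cdot 4 + 3 \cdot 2 c = 0 + 6 c = 6 c$)
$- R{\left(-5 \right)} 13 = - 6 \left(-5\right) 13 = \left(-1\right) \left(-30\right) 13 = 30 \cdot 13 = 390$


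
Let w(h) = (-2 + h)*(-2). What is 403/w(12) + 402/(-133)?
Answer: -61639/2660 ≈ -23.173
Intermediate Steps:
w(h) = 4 - 2*h
403/w(12) + 402/(-133) = 403/(4 - 2*12) + 402/(-133) = 403/(4 - 24) + 402*(-1/133) = 403/(-20) - 402/133 = 403*(-1/20) - 402/133 = -403/20 - 402/133 = -61639/2660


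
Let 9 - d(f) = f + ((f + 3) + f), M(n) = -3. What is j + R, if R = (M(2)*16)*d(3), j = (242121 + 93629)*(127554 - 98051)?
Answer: 9905632394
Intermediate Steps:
j = 9905632250 (j = 335750*29503 = 9905632250)
d(f) = 6 - 3*f (d(f) = 9 - (f + ((f + 3) + f)) = 9 - (f + ((3 + f) + f)) = 9 - (f + (3 + 2*f)) = 9 - (3 + 3*f) = 9 + (-3 - 3*f) = 6 - 3*f)
R = 144 (R = (-3*16)*(6 - 3*3) = -48*(6 - 9) = -48*(-3) = 144)
j + R = 9905632250 + 144 = 9905632394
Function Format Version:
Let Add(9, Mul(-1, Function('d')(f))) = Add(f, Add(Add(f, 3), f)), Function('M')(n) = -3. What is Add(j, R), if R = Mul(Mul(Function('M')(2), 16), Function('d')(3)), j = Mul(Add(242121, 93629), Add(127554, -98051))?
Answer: 9905632394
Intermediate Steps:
j = 9905632250 (j = Mul(335750, 29503) = 9905632250)
Function('d')(f) = Add(6, Mul(-3, f)) (Function('d')(f) = Add(9, Mul(-1, Add(f, Add(Add(f, 3), f)))) = Add(9, Mul(-1, Add(f, Add(Add(3, f), f)))) = Add(9, Mul(-1, Add(f, Add(3, Mul(2, f))))) = Add(9, Mul(-1, Add(3, Mul(3, f)))) = Add(9, Add(-3, Mul(-3, f))) = Add(6, Mul(-3, f)))
R = 144 (R = Mul(Mul(-3, 16), Add(6, Mul(-3, 3))) = Mul(-48, Add(6, -9)) = Mul(-48, -3) = 144)
Add(j, R) = Add(9905632250, 144) = 9905632394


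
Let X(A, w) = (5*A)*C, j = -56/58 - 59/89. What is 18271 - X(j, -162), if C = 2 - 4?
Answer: 47115421/2581 ≈ 18255.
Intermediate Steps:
j = -4203/2581 (j = -56*1/58 - 59*1/89 = -28/29 - 59/89 = -4203/2581 ≈ -1.6284)
C = -2
X(A, w) = -10*A (X(A, w) = (5*A)*(-2) = -10*A)
18271 - X(j, -162) = 18271 - (-10)*(-4203)/2581 = 18271 - 1*42030/2581 = 18271 - 42030/2581 = 47115421/2581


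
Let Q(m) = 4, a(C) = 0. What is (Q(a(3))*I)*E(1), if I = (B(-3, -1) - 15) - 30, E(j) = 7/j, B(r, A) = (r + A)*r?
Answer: -924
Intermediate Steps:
B(r, A) = r*(A + r) (B(r, A) = (A + r)*r = r*(A + r))
I = -33 (I = (-3*(-1 - 3) - 15) - 30 = (-3*(-4) - 15) - 30 = (12 - 15) - 30 = -3 - 30 = -33)
(Q(a(3))*I)*E(1) = (4*(-33))*(7/1) = -924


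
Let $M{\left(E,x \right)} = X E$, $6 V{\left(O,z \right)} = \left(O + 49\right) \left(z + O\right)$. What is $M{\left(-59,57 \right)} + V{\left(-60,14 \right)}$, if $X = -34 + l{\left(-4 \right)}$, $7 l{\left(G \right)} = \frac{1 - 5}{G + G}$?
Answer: $\frac{87617}{42} \approx 2086.1$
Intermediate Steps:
$l{\left(G \right)} = - \frac{2}{7 G}$ ($l{\left(G \right)} = \frac{\left(1 - 5\right) \frac{1}{G + G}}{7} = \frac{\left(-4\right) \frac{1}{2 G}}{7} = \frac{\left(-2\right) \frac{1}{G}}{7} = - \frac{2}{7 G}$)
$V{\left(O,z \right)} = \frac{\left(49 + O\right) \left(O + z\right)}{6}$ ($V{\left(O,z \right)} = \frac{\left(O + 49\right) \left(z + O\right)}{6} = \frac{\left(49 + O\right) \left(O + z\right)}{6}$)
$X = - \frac{475}{14}$ ($X = -34 - \frac{2}{7 \left(-4\right)} = -34 - - \frac{1}{14} = -34 + \frac{1}{14} = - \frac{475}{14} \approx -33.929$)
$M{\left(E,x \right)} = - \frac{475 E}{14}$
$M{\left(-59,57 \right)} + V{\left(-60,14 \right)} = \left(- \frac{475}{14}\right) \left(-59\right) + \left(\frac{\left(-60\right)^{2}}{6} + \frac{49}{6} \left(-60\right) + \frac{49}{6} \cdot 14 + \frac{1}{6} \left(-60\right) 14\right) = \frac{28025}{14} + \left(\frac{1}{6} \cdot 3600 - 490 + \frac{343}{3} - 140\right) = \frac{28025}{14} + \left(600 - 490 + \frac{343}{3} - 140\right) = \frac{28025}{14} + \frac{253}{3} = \frac{87617}{42}$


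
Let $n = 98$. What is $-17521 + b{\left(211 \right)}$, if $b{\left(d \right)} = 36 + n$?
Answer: $-17387$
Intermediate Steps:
$b{\left(d \right)} = 134$ ($b{\left(d \right)} = 36 + 98 = 134$)
$-17521 + b{\left(211 \right)} = -17521 + 134 = -17387$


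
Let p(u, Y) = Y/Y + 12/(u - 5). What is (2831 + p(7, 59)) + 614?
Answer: 3452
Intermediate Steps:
p(u, Y) = 1 + 12/(-5 + u)
(2831 + p(7, 59)) + 614 = (2831 + (7 + 7)/(-5 + 7)) + 614 = (2831 + 14/2) + 614 = (2831 + (½)*14) + 614 = (2831 + 7) + 614 = 2838 + 614 = 3452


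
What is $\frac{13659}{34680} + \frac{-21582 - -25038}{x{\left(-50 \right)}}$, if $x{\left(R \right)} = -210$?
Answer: $- \frac{1299841}{80920} \approx -16.063$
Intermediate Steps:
$\frac{13659}{34680} + \frac{-21582 - -25038}{x{\left(-50 \right)}} = \frac{13659}{34680} + \frac{-21582 - -25038}{-210} = 13659 \cdot \frac{1}{34680} + \left(-21582 + 25038\right) \left(- \frac{1}{210}\right) = \frac{4553}{11560} + 3456 \left(- \frac{1}{210}\right) = \frac{4553}{11560} - \frac{576}{35} = - \frac{1299841}{80920}$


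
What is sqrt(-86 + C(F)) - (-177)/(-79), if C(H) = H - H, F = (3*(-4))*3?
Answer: -177/79 + I*sqrt(86) ≈ -2.2405 + 9.2736*I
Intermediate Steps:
F = -36 (F = -12*3 = -36)
C(H) = 0
sqrt(-86 + C(F)) - (-177)/(-79) = sqrt(-86 + 0) - (-177)/(-79) = sqrt(-86) - (-177)*(-1)/79 = I*sqrt(86) - 1*177/79 = I*sqrt(86) - 177/79 = -177/79 + I*sqrt(86)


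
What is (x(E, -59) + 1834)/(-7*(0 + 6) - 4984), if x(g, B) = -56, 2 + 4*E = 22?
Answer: -127/359 ≈ -0.35376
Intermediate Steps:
E = 5 (E = -½ + (¼)*22 = -½ + 11/2 = 5)
(x(E, -59) + 1834)/(-7*(0 + 6) - 4984) = (-56 + 1834)/(-7*(0 + 6) - 4984) = 1778/(-7*6 - 4984) = 1778/(-42 - 4984) = 1778/(-5026) = 1778*(-1/5026) = -127/359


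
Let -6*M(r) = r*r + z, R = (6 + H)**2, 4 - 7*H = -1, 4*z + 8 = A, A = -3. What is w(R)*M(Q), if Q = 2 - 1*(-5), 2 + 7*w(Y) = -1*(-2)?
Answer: 0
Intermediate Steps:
z = -11/4 (z = -2 + (1/4)*(-3) = -2 - 3/4 = -11/4 ≈ -2.7500)
H = 5/7 (H = 4/7 - 1/7*(-1) = 4/7 + 1/7 = 5/7 ≈ 0.71429)
R = 2209/49 (R = (6 + 5/7)**2 = (47/7)**2 = 2209/49 ≈ 45.082)
w(Y) = 0 (w(Y) = -2/7 + (-1*(-2))/7 = -2/7 + (1/7)*2 = -2/7 + 2/7 = 0)
Q = 7 (Q = 2 + 5 = 7)
M(r) = 11/24 - r**2/6 (M(r) = -(r*r - 11/4)/6 = -(r**2 - 11/4)/6 = -(-11/4 + r**2)/6 = 11/24 - r**2/6)
w(R)*M(Q) = 0*(11/24 - 1/6*7**2) = 0*(11/24 - 1/6*49) = 0*(11/24 - 49/6) = 0*(-185/24) = 0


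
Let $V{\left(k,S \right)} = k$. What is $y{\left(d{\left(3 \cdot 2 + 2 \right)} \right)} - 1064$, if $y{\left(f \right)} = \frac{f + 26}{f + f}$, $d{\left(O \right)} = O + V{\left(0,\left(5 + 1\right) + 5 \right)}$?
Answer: $- \frac{8495}{8} \approx -1061.9$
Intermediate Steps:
$d{\left(O \right)} = O$ ($d{\left(O \right)} = O + 0 = O$)
$y{\left(f \right)} = \frac{26 + f}{2 f}$
$y{\left(d{\left(3 \cdot 2 + 2 \right)} \right)} - 1064 = \frac{26 + \left(3 \cdot 2 + 2\right)}{2 \left(3 \cdot 2 + 2\right)} - 1064 = \frac{26 + \left(6 + 2\right)}{2 \left(6 + 2\right)} - 1064 = \frac{26 + 8}{2 \cdot 8} - 1064 = \frac{1}{2} \cdot \frac{1}{8} \cdot 34 - 1064 = \frac{17}{8} - 1064 = - \frac{8495}{8}$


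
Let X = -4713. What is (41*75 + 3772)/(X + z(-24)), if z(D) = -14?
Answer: -6847/4727 ≈ -1.4485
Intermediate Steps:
(41*75 + 3772)/(X + z(-24)) = (41*75 + 3772)/(-4713 - 14) = (3075 + 3772)/(-4727) = 6847*(-1/4727) = -6847/4727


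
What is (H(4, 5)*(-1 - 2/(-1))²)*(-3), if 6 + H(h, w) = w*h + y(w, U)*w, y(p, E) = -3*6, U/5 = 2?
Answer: 228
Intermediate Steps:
U = 10 (U = 5*2 = 10)
y(p, E) = -18
H(h, w) = -6 - 18*w + h*w (H(h, w) = -6 + (w*h - 18*w) = -6 + (h*w - 18*w) = -6 + (-18*w + h*w) = -6 - 18*w + h*w)
(H(4, 5)*(-1 - 2/(-1))²)*(-3) = ((-6 - 18*5 + 4*5)*(-1 - 2/(-1))²)*(-3) = ((-6 - 90 + 20)*(-1 - 2*(-1))²)*(-3) = -76*(-1 + 2)²*(-3) = -76*1²*(-3) = -76*1*(-3) = -76*(-3) = 228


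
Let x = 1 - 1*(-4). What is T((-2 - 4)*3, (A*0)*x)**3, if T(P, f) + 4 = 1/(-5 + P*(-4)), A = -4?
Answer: -19034163/300763 ≈ -63.286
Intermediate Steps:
x = 5 (x = 1 + 4 = 5)
T(P, f) = -4 + 1/(-5 - 4*P) (T(P, f) = -4 + 1/(-5 + P*(-4)) = -4 + 1/(-5 - 4*P))
T((-2 - 4)*3, (A*0)*x)**3 = ((-21 - 16*(-2 - 4)*3)/(5 + 4*((-2 - 4)*3)))**3 = ((-21 - (-96)*3)/(5 + 4*(-6*3)))**3 = ((-21 - 16*(-18))/(5 + 4*(-18)))**3 = ((-21 + 288)/(5 - 72))**3 = (267/(-67))**3 = (-1/67*267)**3 = (-267/67)**3 = -19034163/300763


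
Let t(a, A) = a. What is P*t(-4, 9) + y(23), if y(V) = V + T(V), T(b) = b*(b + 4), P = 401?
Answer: -960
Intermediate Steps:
T(b) = b*(4 + b)
y(V) = V + V*(4 + V)
P*t(-4, 9) + y(23) = 401*(-4) + 23*(5 + 23) = -1604 + 23*28 = -1604 + 644 = -960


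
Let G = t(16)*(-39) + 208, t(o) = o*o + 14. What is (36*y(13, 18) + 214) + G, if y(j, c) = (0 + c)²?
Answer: 1556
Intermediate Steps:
t(o) = 14 + o² (t(o) = o² + 14 = 14 + o²)
G = -10322 (G = (14 + 16²)*(-39) + 208 = (14 + 256)*(-39) + 208 = 270*(-39) + 208 = -10530 + 208 = -10322)
y(j, c) = c²
(36*y(13, 18) + 214) + G = (36*18² + 214) - 10322 = (36*324 + 214) - 10322 = (11664 + 214) - 10322 = 11878 - 10322 = 1556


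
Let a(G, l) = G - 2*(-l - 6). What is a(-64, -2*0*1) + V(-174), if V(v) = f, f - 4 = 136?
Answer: 88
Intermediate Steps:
a(G, l) = 12 + G + 2*l (a(G, l) = G - 2*(-6 - l) = G + (12 + 2*l) = 12 + G + 2*l)
f = 140 (f = 4 + 136 = 140)
V(v) = 140
a(-64, -2*0*1) + V(-174) = (12 - 64 + 2*(-2*0*1)) + 140 = (12 - 64 + 2*(0*1)) + 140 = (12 - 64 + 2*0) + 140 = (12 - 64 + 0) + 140 = -52 + 140 = 88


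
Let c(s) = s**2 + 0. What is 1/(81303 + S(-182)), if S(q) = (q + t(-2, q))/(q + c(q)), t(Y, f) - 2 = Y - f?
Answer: 1/81303 ≈ 1.2300e-5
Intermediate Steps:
t(Y, f) = 2 + Y - f (t(Y, f) = 2 + (Y - f) = 2 + Y - f)
c(s) = s**2
S(q) = 0 (S(q) = (q + (2 - 2 - q))/(q + q**2) = (q - q)/(q + q**2) = 0/(q + q**2) = 0)
1/(81303 + S(-182)) = 1/(81303 + 0) = 1/81303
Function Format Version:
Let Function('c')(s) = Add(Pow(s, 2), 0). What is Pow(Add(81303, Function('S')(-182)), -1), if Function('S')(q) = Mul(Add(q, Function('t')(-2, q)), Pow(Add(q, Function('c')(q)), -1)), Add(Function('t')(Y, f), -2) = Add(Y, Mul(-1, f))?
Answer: Rational(1, 81303) ≈ 1.2300e-5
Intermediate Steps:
Function('t')(Y, f) = Add(2, Y, Mul(-1, f)) (Function('t')(Y, f) = Add(2, Add(Y, Mul(-1, f))) = Add(2, Y, Mul(-1, f)))
Function('c')(s) = Pow(s, 2)
Function('S')(q) = 0 (Function('S')(q) = Mul(Add(q, Add(2, -2, Mul(-1, q))), Pow(Add(q, Pow(q, 2)), -1)) = Mul(Add(q, Mul(-1, q)), Pow(Add(q, Pow(q, 2)), -1)) = Mul(0, Pow(Add(q, Pow(q, 2)), -1)) = 0)
Pow(Add(81303, Function('S')(-182)), -1) = Pow(Add(81303, 0), -1) = Pow(81303, -1) = Rational(1, 81303)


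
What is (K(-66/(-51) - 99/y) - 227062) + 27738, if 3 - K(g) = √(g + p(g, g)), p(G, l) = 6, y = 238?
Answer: -199321 - √389606/238 ≈ -1.9932e+5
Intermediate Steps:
K(g) = 3 - √(6 + g) (K(g) = 3 - √(g + 6) = 3 - √(6 + g))
(K(-66/(-51) - 99/y) - 227062) + 27738 = ((3 - √(6 + (-66/(-51) - 99/238))) - 227062) + 27738 = ((3 - √(6 + (-66*(-1/51) - 99*1/238))) - 227062) + 27738 = ((3 - √(6 + (22/17 - 99/238))) - 227062) + 27738 = ((3 - √(6 + 209/238)) - 227062) + 27738 = ((3 - √(1637/238)) - 227062) + 27738 = ((3 - √389606/238) - 227062) + 27738 = (-227059 - √389606/238) + 27738 = -199321 - √389606/238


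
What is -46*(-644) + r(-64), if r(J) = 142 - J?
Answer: 29830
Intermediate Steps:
-46*(-644) + r(-64) = -46*(-644) + (142 - 1*(-64)) = 29624 + (142 + 64) = 29624 + 206 = 29830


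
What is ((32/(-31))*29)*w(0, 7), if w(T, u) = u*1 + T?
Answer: -6496/31 ≈ -209.55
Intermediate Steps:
w(T, u) = T + u (w(T, u) = u + T = T + u)
((32/(-31))*29)*w(0, 7) = ((32/(-31))*29)*(0 + 7) = ((32*(-1/31))*29)*7 = -32/31*29*7 = -928/31*7 = -6496/31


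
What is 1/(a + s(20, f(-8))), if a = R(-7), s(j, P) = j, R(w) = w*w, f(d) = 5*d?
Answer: 1/69 ≈ 0.014493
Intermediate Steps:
R(w) = w**2
a = 49 (a = (-7)**2 = 49)
1/(a + s(20, f(-8))) = 1/(49 + 20) = 1/69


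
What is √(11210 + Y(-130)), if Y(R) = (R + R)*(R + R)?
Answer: √78810 ≈ 280.73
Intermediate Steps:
Y(R) = 4*R² (Y(R) = (2*R)*(2*R) = 4*R²)
√(11210 + Y(-130)) = √(11210 + 4*(-130)²) = √(11210 + 4*16900) = √(11210 + 67600) = √78810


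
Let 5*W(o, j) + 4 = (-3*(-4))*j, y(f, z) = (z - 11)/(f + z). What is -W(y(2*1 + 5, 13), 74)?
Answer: -884/5 ≈ -176.80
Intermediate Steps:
y(f, z) = (-11 + z)/(f + z)
W(o, j) = -⅘ + 12*j/5 (W(o, j) = -⅘ + ((-3*(-4))*j)/5 = -⅘ + (12*j)/5 = -⅘ + 12*j/5)
-W(y(2*1 + 5, 13), 74) = -(-⅘ + (12/5)*74) = -(-⅘ + 888/5) = -1*884/5 = -884/5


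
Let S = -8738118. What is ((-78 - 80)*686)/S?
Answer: 54194/4369059 ≈ 0.012404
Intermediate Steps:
((-78 - 80)*686)/S = ((-78 - 80)*686)/(-8738118) = -158*686*(-1/8738118) = -108388*(-1/8738118) = 54194/4369059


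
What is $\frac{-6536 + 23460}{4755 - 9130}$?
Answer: $- \frac{16924}{4375} \approx -3.8683$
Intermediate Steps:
$\frac{-6536 + 23460}{4755 - 9130} = \frac{16924}{4755 - 9130} = \frac{16924}{-4375} = 16924 \left(- \frac{1}{4375}\right) = - \frac{16924}{4375}$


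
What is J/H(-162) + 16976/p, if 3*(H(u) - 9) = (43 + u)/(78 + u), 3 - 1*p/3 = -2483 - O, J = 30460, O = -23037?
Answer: 67600424864/21023673 ≈ 3215.4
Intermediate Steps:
p = -61653 (p = 9 - 3*(-2483 - 1*(-23037)) = 9 - 3*(-2483 + 23037) = 9 - 3*20554 = 9 - 61662 = -61653)
H(u) = 9 + (43 + u)/(3*(78 + u)) (H(u) = 9 + ((43 + u)/(78 + u))/3 = 9 + (43 + u)/(3*(78 + u)))
J/H(-162) + 16976/p = 30460/((7*(307 + 4*(-162))/(3*(78 - 162)))) + 16976/(-61653) = 30460/(((7/3)*(307 - 648)/(-84))) + 16976*(-1/61653) = 30460/(((7/3)*(-1/84)*(-341))) - 16976/61653 = 30460/(341/36) - 16976/61653 = 30460*(36/341) - 16976/61653 = 1096560/341 - 16976/61653 = 67600424864/21023673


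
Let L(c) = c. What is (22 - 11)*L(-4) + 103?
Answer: 59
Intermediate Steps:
(22 - 11)*L(-4) + 103 = (22 - 11)*(-4) + 103 = 11*(-4) + 103 = -44 + 103 = 59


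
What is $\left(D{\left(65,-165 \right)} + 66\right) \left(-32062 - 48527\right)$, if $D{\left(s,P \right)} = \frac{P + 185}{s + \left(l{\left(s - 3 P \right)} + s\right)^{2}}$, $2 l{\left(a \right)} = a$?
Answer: $- \frac{63342631644}{11909} \approx -5.3189 \cdot 10^{6}$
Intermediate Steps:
$l{\left(a \right)} = \frac{a}{2}$
$D{\left(s,P \right)} = \frac{185 + P}{s + \left(- \frac{3 P}{2} + \frac{3 s}{2}\right)^{2}}$ ($D{\left(s,P \right)} = \frac{P + 185}{s + \left(\frac{s - 3 P}{2} + s\right)^{2}} = \frac{185 + P}{s + \left(\left(\frac{s}{2} - \frac{3 P}{2}\right) + s\right)^{2}} = \frac{185 + P}{s + \left(- \frac{3 P}{2} + \frac{3 s}{2}\right)^{2}}$)
$\left(D{\left(65,-165 \right)} + 66\right) \left(-32062 - 48527\right) = \left(\frac{4 \left(185 - 165\right)}{4 \cdot 65 + 9 \left(65 - -165\right)^{2}} + 66\right) \left(-32062 - 48527\right) = \left(4 \frac{1}{260 + 9 \left(65 + 165\right)^{2}} \cdot 20 + 66\right) \left(-80589\right) = \left(4 \frac{1}{260 + 9 \cdot 230^{2}} \cdot 20 + 66\right) \left(-80589\right) = \left(4 \frac{1}{260 + 9 \cdot 52900} \cdot 20 + 66\right) \left(-80589\right) = \left(4 \frac{1}{260 + 476100} \cdot 20 + 66\right) \left(-80589\right) = \left(4 \cdot \frac{1}{476360} \cdot 20 + 66\right) \left(-80589\right) = \left(\frac{2}{11909} + 66\right) \left(-80589\right) = \frac{785996}{11909} \left(-80589\right) = - \frac{63342631644}{11909}$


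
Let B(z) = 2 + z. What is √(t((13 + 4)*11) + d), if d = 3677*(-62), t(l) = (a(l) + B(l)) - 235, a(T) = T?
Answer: I*√227833 ≈ 477.32*I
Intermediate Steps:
t(l) = -233 + 2*l (t(l) = (l + (2 + l)) - 235 = (2 + 2*l) - 235 = -233 + 2*l)
d = -227974
√(t((13 + 4)*11) + d) = √((-233 + 2*((13 + 4)*11)) - 227974) = √((-233 + 2*(17*11)) - 227974) = √((-233 + 2*187) - 227974) = √((-233 + 374) - 227974) = √(141 - 227974) = √(-227833) = I*√227833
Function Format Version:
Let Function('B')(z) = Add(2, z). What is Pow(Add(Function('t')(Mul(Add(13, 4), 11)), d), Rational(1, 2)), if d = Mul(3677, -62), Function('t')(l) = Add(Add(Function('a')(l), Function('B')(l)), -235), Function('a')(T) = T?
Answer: Mul(I, Pow(227833, Rational(1, 2))) ≈ Mul(477.32, I)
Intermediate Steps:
Function('t')(l) = Add(-233, Mul(2, l)) (Function('t')(l) = Add(Add(l, Add(2, l)), -235) = Add(Add(2, Mul(2, l)), -235) = Add(-233, Mul(2, l)))
d = -227974
Pow(Add(Function('t')(Mul(Add(13, 4), 11)), d), Rational(1, 2)) = Pow(Add(Add(-233, Mul(2, Mul(Add(13, 4), 11))), -227974), Rational(1, 2)) = Pow(Add(Add(-233, Mul(2, Mul(17, 11))), -227974), Rational(1, 2)) = Pow(Add(Add(-233, Mul(2, 187)), -227974), Rational(1, 2)) = Pow(Add(Add(-233, 374), -227974), Rational(1, 2)) = Pow(Add(141, -227974), Rational(1, 2)) = Pow(-227833, Rational(1, 2)) = Mul(I, Pow(227833, Rational(1, 2)))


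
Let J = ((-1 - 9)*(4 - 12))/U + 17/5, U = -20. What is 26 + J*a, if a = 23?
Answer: 61/5 ≈ 12.200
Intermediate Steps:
J = -3/5 (J = ((-1 - 9)*(4 - 12))/(-20) + 17/5 = -10*(-8)*(-1/20) + 17*(1/5) = 80*(-1/20) + 17/5 = -4 + 17/5 = -3/5 ≈ -0.60000)
26 + J*a = 26 - 3/5*23 = 26 - 69/5 = 61/5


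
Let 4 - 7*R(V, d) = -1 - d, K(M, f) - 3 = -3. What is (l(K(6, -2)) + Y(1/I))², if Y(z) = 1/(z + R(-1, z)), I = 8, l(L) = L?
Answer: 49/36 ≈ 1.3611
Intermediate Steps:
K(M, f) = 0 (K(M, f) = 3 - 3 = 0)
R(V, d) = 5/7 + d/7 (R(V, d) = 4/7 - (-1 - d)/7 = 4/7 + (⅐ + d/7) = 5/7 + d/7)
Y(z) = 1/(5/7 + 8*z/7) (Y(z) = 1/(z + (5/7 + z/7)) = 1/(5/7 + 8*z/7))
(l(K(6, -2)) + Y(1/I))² = (0 + 7/(5 + 8/8))² = (0 + 7/(5 + 8*(⅛)))² = (0 + 7/(5 + 1))² = (0 + 7/6)² = (7/6)² = 49/36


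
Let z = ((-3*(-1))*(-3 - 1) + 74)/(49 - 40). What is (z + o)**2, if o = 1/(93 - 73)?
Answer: 1560001/32400 ≈ 48.148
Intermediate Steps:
z = 62/9 (z = (3*(-4) + 74)/9 = (-12 + 74)*(1/9) = 62*(1/9) = 62/9 ≈ 6.8889)
o = 1/20 ≈ 0.050000
(z + o)**2 = (62/9 + 1/20)**2 = (1249/180)**2 = 1560001/32400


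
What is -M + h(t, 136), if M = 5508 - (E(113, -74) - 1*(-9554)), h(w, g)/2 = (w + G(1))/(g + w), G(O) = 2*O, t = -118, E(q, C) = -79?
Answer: 35587/9 ≈ 3954.1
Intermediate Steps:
h(w, g) = 2*(2 + w)/(g + w) (h(w, g) = 2*((w + 2*1)/(g + w)) = 2*((w + 2)/(g + w)) = 2*((2 + w)/(g + w)) = 2*(2 + w)/(g + w))
M = -3967 (M = 5508 - (-79 - 1*(-9554)) = 5508 - (-79 + 9554) = 5508 - 1*9475 = 5508 - 9475 = -3967)
-M + h(t, 136) = -1*(-3967) + 2*(2 - 118)/(136 - 118) = 3967 + 2*(-116)/18 = 3967 + 2*(1/18)*(-116) = 3967 - 116/9 = 35587/9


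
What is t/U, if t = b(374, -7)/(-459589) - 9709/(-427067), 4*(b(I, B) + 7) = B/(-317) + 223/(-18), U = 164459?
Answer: 101942470116535/736741346748926176008 ≈ 1.3837e-7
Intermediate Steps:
b(I, B) = -727/72 - B/1268 (b(I, B) = -7 + (B/(-317) + 223/(-18))/4 = -7 + (B*(-1/317) + 223*(-1/18))/4 = -7 + (-B/317 - 223/18)/4 = -7 + (-223/18 - B/317)/4 = -7 + (-223/72 - B/1268) = -727/72 - B/1268)
t = 101942470116535/4479787343647512 (t = (-727/72 - 1/1268*(-7))/(-459589) - 9709/(-427067) = (-727/72 + 7/1268)*(-1/459589) - 9709*(-1/427067) = -230333/22824*(-1/459589) + 9709/427067 = 230333/10489659336 + 9709/427067 = 101942470116535/4479787343647512 ≈ 0.022756)
t/U = (101942470116535/4479787343647512)/164459 = (101942470116535/4479787343647512)*(1/164459) = 101942470116535/736741346748926176008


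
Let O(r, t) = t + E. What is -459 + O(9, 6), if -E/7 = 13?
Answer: -544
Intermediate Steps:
E = -91 (E = -7*13 = -91)
O(r, t) = -91 + t (O(r, t) = t - 91 = -91 + t)
-459 + O(9, 6) = -459 + (-91 + 6) = -459 - 85 = -544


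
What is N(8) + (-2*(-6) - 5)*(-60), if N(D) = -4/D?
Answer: -841/2 ≈ -420.50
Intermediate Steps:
N(8) + (-2*(-6) - 5)*(-60) = -4/8 + (-2*(-6) - 5)*(-60) = -4*⅛ + (12 - 5)*(-60) = -½ + 7*(-60) = -½ - 420 = -841/2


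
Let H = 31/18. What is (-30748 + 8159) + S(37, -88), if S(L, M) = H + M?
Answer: -408155/18 ≈ -22675.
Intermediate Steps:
H = 31/18 (H = 31*(1/18) = 31/18 ≈ 1.7222)
S(L, M) = 31/18 + M
(-30748 + 8159) + S(37, -88) = (-30748 + 8159) + (31/18 - 88) = -22589 - 1553/18 = -408155/18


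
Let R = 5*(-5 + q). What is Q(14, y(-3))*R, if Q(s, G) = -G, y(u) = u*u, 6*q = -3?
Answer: 495/2 ≈ 247.50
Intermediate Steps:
q = -1/2 (q = (1/6)*(-3) = -1/2 ≈ -0.50000)
y(u) = u**2
R = -55/2 (R = 5*(-5 - 1/2) = 5*(-11/2) = -55/2 ≈ -27.500)
Q(14, y(-3))*R = -1*(-3)**2*(-55/2) = -1*9*(-55/2) = -9*(-55/2) = 495/2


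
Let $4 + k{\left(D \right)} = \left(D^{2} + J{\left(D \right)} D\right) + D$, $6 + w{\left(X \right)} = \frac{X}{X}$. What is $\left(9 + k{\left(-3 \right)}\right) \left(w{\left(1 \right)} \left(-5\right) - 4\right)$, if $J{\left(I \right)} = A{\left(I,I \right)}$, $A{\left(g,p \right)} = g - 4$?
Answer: $672$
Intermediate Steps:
$A{\left(g,p \right)} = -4 + g$
$w{\left(X \right)} = -5$ ($w{\left(X \right)} = -6 + \frac{X}{X} = -6 + 1 = -5$)
$J{\left(I \right)} = -4 + I$
$k{\left(D \right)} = -4 + D + D^{2} + D \left(-4 + D\right)$ ($k{\left(D \right)} = -4 + \left(\left(D^{2} + \left(-4 + D\right) D\right) + D\right) = -4 + \left(\left(D^{2} + D \left(-4 + D\right)\right) + D\right) = -4 + \left(D + D^{2} + D \left(-4 + D\right)\right) = -4 + D + D^{2} + D \left(-4 + D\right)$)
$\left(9 + k{\left(-3 \right)}\right) \left(w{\left(1 \right)} \left(-5\right) - 4\right) = \left(9 - \left(-5 - 18\right)\right) \left(\left(-5\right) \left(-5\right) - 4\right) = \left(9 + \left(-4 + 9 + 2 \cdot 9\right)\right) \left(25 - 4\right) = \left(9 + \left(-4 + 9 + 18\right)\right) 21 = \left(9 + 23\right) 21 = 32 \cdot 21 = 672$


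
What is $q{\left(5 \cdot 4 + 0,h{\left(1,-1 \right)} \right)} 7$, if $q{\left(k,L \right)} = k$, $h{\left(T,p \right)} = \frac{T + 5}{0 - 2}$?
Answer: $140$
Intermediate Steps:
$h{\left(T,p \right)} = - \frac{5}{2} - \frac{T}{2}$ ($h{\left(T,p \right)} = \frac{5 + T}{-2} = \left(5 + T\right) \left(- \frac{1}{2}\right) = - \frac{5}{2} - \frac{T}{2}$)
$q{\left(5 \cdot 4 + 0,h{\left(1,-1 \right)} \right)} 7 = \left(5 \cdot 4 + 0\right) 7 = \left(20 + 0\right) 7 = 20 \cdot 7 = 140$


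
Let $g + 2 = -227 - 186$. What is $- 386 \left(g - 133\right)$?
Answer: $211528$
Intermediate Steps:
$g = -415$ ($g = -2 - 413 = -415$)
$- 386 \left(g - 133\right) = - 386 \left(-415 - 133\right) = \left(-386\right) \left(-548\right) = 211528$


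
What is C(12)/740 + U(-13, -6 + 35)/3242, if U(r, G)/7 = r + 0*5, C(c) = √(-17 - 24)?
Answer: -91/3242 + I*√41/740 ≈ -0.028069 + 0.0086529*I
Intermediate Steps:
C(c) = I*√41 (C(c) = √(-41) = I*√41)
U(r, G) = 7*r (U(r, G) = 7*(r + 0*5) = 7*(r + 0) = 7*r)
C(12)/740 + U(-13, -6 + 35)/3242 = (I*√41)/740 + (7*(-13))/3242 = (I*√41)*(1/740) - 91*1/3242 = I*√41/740 - 91/3242 = -91/3242 + I*√41/740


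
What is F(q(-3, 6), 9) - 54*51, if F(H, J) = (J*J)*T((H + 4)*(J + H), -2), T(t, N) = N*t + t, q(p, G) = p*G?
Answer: -12960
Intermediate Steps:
q(p, G) = G*p
T(t, N) = t + N*t
F(H, J) = -J²*(4 + H)*(H + J) (F(H, J) = (J*J)*(((H + 4)*(J + H))*(1 - 2)) = J²*(((4 + H)*(H + J))*(-1)) = J²*(-(4 + H)*(H + J)) = -J²*(4 + H)*(H + J))
F(q(-3, 6), 9) - 54*51 = 9²*(-(6*(-3))² - 24*(-3) - 4*9 - 1*6*(-3)*9) - 54*51 = 81*(-1*(-18)² - 4*(-18) - 36 - 1*(-18)*9) - 2754 = 81*(-1*324 + 72 - 36 + 162) - 2754 = 81*(-324 + 72 - 36 + 162) - 2754 = 81*(-126) - 2754 = -10206 - 2754 = -12960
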